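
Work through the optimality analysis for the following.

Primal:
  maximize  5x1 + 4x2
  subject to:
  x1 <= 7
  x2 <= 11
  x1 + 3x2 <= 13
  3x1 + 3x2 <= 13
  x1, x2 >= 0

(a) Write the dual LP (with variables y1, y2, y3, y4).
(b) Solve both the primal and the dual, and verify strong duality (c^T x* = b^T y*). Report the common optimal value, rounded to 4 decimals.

The standard primal-dual pair for 'max c^T x s.t. A x <= b, x >= 0' is:
  Dual:  min b^T y  s.t.  A^T y >= c,  y >= 0.

So the dual LP is:
  minimize  7y1 + 11y2 + 13y3 + 13y4
  subject to:
    y1 + y3 + 3y4 >= 5
    y2 + 3y3 + 3y4 >= 4
    y1, y2, y3, y4 >= 0

Solving the primal: x* = (4.3333, 0).
  primal value c^T x* = 21.6667.
Solving the dual: y* = (0, 0, 0, 1.6667).
  dual value b^T y* = 21.6667.
Strong duality: c^T x* = b^T y*. Confirmed.

21.6667


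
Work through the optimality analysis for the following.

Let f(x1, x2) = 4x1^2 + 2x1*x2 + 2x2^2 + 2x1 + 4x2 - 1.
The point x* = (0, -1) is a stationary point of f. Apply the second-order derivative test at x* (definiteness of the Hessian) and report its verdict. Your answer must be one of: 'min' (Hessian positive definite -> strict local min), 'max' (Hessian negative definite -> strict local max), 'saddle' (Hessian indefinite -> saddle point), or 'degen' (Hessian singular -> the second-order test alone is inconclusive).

Compute the Hessian H = grad^2 f:
  H = [[8, 2], [2, 4]]
Verify stationarity: grad f(x*) = H x* + g = (0, 0).
Eigenvalues of H: 3.1716, 8.8284.
Both eigenvalues > 0, so H is positive definite -> x* is a strict local min.

min


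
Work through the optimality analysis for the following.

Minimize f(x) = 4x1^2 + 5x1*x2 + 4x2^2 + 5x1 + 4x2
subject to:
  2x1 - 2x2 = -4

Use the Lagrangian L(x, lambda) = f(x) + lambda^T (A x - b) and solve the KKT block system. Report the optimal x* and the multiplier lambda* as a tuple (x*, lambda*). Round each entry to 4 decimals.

Form the Lagrangian:
  L(x, lambda) = (1/2) x^T Q x + c^T x + lambda^T (A x - b)
Stationarity (grad_x L = 0): Q x + c + A^T lambda = 0.
Primal feasibility: A x = b.

This gives the KKT block system:
  [ Q   A^T ] [ x     ]   [-c ]
  [ A    0  ] [ lambda ] = [ b ]

Solving the linear system:
  x*      = (-1.3462, 0.6538)
  lambda* = (1.25)
  f(x*)   = 0.4423

x* = (-1.3462, 0.6538), lambda* = (1.25)


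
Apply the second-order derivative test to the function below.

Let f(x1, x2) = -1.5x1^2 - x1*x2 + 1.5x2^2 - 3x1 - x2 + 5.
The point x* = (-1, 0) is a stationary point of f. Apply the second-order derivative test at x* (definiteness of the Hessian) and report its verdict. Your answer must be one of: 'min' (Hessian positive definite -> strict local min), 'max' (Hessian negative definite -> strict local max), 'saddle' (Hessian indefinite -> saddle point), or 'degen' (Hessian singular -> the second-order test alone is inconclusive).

Compute the Hessian H = grad^2 f:
  H = [[-3, -1], [-1, 3]]
Verify stationarity: grad f(x*) = H x* + g = (0, 0).
Eigenvalues of H: -3.1623, 3.1623.
Eigenvalues have mixed signs, so H is indefinite -> x* is a saddle point.

saddle


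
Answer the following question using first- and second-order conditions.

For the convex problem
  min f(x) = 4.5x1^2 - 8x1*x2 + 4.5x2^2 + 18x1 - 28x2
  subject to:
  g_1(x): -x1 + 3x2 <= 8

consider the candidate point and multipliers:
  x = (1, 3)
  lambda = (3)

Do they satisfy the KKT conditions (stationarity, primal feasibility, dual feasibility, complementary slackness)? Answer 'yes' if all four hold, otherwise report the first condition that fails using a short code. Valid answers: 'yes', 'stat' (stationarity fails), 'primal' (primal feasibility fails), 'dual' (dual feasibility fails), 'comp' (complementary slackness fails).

Gradient of f: grad f(x) = Q x + c = (3, -9)
Constraint values g_i(x) = a_i^T x - b_i:
  g_1((1, 3)) = 0
Stationarity residual: grad f(x) + sum_i lambda_i a_i = (0, 0)
  -> stationarity OK
Primal feasibility (all g_i <= 0): OK
Dual feasibility (all lambda_i >= 0): OK
Complementary slackness (lambda_i * g_i(x) = 0 for all i): OK

Verdict: yes, KKT holds.

yes


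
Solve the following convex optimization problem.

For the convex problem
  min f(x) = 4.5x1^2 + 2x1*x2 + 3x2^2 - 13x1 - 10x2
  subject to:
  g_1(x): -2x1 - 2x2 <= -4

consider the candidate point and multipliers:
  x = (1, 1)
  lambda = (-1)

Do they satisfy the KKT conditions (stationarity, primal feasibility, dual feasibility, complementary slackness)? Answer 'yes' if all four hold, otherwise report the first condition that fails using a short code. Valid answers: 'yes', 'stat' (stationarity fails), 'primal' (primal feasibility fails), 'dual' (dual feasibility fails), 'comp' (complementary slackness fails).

Gradient of f: grad f(x) = Q x + c = (-2, -2)
Constraint values g_i(x) = a_i^T x - b_i:
  g_1((1, 1)) = 0
Stationarity residual: grad f(x) + sum_i lambda_i a_i = (0, 0)
  -> stationarity OK
Primal feasibility (all g_i <= 0): OK
Dual feasibility (all lambda_i >= 0): FAILS
Complementary slackness (lambda_i * g_i(x) = 0 for all i): OK

Verdict: the first failing condition is dual_feasibility -> dual.

dual


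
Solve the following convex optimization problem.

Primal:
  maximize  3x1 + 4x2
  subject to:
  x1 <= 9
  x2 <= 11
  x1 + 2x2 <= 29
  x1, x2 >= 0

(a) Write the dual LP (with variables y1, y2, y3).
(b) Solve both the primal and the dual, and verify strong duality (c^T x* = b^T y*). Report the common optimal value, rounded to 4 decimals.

The standard primal-dual pair for 'max c^T x s.t. A x <= b, x >= 0' is:
  Dual:  min b^T y  s.t.  A^T y >= c,  y >= 0.

So the dual LP is:
  minimize  9y1 + 11y2 + 29y3
  subject to:
    y1 + y3 >= 3
    y2 + 2y3 >= 4
    y1, y2, y3 >= 0

Solving the primal: x* = (9, 10).
  primal value c^T x* = 67.
Solving the dual: y* = (1, 0, 2).
  dual value b^T y* = 67.
Strong duality: c^T x* = b^T y*. Confirmed.

67


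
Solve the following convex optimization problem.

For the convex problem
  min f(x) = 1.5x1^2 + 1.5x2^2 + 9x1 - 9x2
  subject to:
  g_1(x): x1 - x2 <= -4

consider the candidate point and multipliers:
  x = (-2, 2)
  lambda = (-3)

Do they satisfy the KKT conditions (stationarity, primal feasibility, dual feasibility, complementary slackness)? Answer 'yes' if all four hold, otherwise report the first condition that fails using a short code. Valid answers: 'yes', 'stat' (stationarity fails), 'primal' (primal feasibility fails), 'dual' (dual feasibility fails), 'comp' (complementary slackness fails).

Gradient of f: grad f(x) = Q x + c = (3, -3)
Constraint values g_i(x) = a_i^T x - b_i:
  g_1((-2, 2)) = 0
Stationarity residual: grad f(x) + sum_i lambda_i a_i = (0, 0)
  -> stationarity OK
Primal feasibility (all g_i <= 0): OK
Dual feasibility (all lambda_i >= 0): FAILS
Complementary slackness (lambda_i * g_i(x) = 0 for all i): OK

Verdict: the first failing condition is dual_feasibility -> dual.

dual


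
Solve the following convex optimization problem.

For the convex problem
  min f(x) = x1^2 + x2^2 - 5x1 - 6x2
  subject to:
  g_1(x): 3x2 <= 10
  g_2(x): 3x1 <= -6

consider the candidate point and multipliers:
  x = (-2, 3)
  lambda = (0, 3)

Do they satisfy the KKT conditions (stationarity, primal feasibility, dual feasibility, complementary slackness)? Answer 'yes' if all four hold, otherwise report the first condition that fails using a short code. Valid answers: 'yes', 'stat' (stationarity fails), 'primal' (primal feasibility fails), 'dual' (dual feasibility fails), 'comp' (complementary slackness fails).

Gradient of f: grad f(x) = Q x + c = (-9, 0)
Constraint values g_i(x) = a_i^T x - b_i:
  g_1((-2, 3)) = -1
  g_2((-2, 3)) = 0
Stationarity residual: grad f(x) + sum_i lambda_i a_i = (0, 0)
  -> stationarity OK
Primal feasibility (all g_i <= 0): OK
Dual feasibility (all lambda_i >= 0): OK
Complementary slackness (lambda_i * g_i(x) = 0 for all i): OK

Verdict: yes, KKT holds.

yes


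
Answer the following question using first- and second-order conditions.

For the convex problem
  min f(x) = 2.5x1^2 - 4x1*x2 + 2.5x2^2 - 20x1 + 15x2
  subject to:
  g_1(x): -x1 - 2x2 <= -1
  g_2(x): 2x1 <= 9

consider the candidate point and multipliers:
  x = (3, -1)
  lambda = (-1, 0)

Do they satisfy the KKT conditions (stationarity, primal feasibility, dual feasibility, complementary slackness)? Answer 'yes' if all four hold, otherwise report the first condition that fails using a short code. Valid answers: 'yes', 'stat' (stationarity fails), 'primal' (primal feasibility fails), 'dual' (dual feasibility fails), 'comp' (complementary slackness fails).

Gradient of f: grad f(x) = Q x + c = (-1, -2)
Constraint values g_i(x) = a_i^T x - b_i:
  g_1((3, -1)) = 0
  g_2((3, -1)) = -3
Stationarity residual: grad f(x) + sum_i lambda_i a_i = (0, 0)
  -> stationarity OK
Primal feasibility (all g_i <= 0): OK
Dual feasibility (all lambda_i >= 0): FAILS
Complementary slackness (lambda_i * g_i(x) = 0 for all i): OK

Verdict: the first failing condition is dual_feasibility -> dual.

dual


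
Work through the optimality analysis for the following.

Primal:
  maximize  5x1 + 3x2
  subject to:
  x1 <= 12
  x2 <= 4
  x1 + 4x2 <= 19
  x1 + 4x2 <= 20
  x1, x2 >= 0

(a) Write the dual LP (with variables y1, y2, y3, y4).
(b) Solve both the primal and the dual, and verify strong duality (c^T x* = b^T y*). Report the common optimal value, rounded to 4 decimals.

The standard primal-dual pair for 'max c^T x s.t. A x <= b, x >= 0' is:
  Dual:  min b^T y  s.t.  A^T y >= c,  y >= 0.

So the dual LP is:
  minimize  12y1 + 4y2 + 19y3 + 20y4
  subject to:
    y1 + y3 + y4 >= 5
    y2 + 4y3 + 4y4 >= 3
    y1, y2, y3, y4 >= 0

Solving the primal: x* = (12, 1.75).
  primal value c^T x* = 65.25.
Solving the dual: y* = (4.25, 0, 0.75, 0).
  dual value b^T y* = 65.25.
Strong duality: c^T x* = b^T y*. Confirmed.

65.25


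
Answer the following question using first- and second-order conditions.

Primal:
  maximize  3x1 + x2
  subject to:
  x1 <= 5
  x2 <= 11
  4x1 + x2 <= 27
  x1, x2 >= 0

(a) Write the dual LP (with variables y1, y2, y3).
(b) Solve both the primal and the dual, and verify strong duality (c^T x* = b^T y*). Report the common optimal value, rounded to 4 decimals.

The standard primal-dual pair for 'max c^T x s.t. A x <= b, x >= 0' is:
  Dual:  min b^T y  s.t.  A^T y >= c,  y >= 0.

So the dual LP is:
  minimize  5y1 + 11y2 + 27y3
  subject to:
    y1 + 4y3 >= 3
    y2 + y3 >= 1
    y1, y2, y3 >= 0

Solving the primal: x* = (4, 11).
  primal value c^T x* = 23.
Solving the dual: y* = (0, 0.25, 0.75).
  dual value b^T y* = 23.
Strong duality: c^T x* = b^T y*. Confirmed.

23


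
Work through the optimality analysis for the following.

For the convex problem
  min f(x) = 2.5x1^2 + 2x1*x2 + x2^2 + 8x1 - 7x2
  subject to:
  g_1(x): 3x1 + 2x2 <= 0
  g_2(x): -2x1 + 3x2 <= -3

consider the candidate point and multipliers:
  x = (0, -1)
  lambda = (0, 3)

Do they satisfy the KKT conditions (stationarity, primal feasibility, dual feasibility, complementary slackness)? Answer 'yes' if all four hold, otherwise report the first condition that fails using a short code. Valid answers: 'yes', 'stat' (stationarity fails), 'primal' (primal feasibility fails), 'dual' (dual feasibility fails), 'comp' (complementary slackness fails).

Gradient of f: grad f(x) = Q x + c = (6, -9)
Constraint values g_i(x) = a_i^T x - b_i:
  g_1((0, -1)) = -2
  g_2((0, -1)) = 0
Stationarity residual: grad f(x) + sum_i lambda_i a_i = (0, 0)
  -> stationarity OK
Primal feasibility (all g_i <= 0): OK
Dual feasibility (all lambda_i >= 0): OK
Complementary slackness (lambda_i * g_i(x) = 0 for all i): OK

Verdict: yes, KKT holds.

yes


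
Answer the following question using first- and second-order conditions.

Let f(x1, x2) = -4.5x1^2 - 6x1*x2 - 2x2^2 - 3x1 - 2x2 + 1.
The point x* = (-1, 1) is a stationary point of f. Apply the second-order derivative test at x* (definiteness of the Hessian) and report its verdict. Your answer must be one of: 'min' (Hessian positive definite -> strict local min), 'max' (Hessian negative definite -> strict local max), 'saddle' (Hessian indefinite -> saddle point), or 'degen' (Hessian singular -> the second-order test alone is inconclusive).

Compute the Hessian H = grad^2 f:
  H = [[-9, -6], [-6, -4]]
Verify stationarity: grad f(x*) = H x* + g = (0, 0).
Eigenvalues of H: -13, 0.
H has a zero eigenvalue (singular; negative semidefinite but not definite), so H is neither positive definite, negative definite, nor indefinite. The second-order test alone is inconclusive -> degen.
(Indeed, f is constant along the null direction of H through x*, so x* is not a strict local extremum.)

degen


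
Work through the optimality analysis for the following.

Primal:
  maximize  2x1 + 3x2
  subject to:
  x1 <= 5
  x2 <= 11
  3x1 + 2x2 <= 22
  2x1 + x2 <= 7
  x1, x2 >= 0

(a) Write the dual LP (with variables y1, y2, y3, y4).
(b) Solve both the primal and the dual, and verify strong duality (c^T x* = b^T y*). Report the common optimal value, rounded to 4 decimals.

The standard primal-dual pair for 'max c^T x s.t. A x <= b, x >= 0' is:
  Dual:  min b^T y  s.t.  A^T y >= c,  y >= 0.

So the dual LP is:
  minimize  5y1 + 11y2 + 22y3 + 7y4
  subject to:
    y1 + 3y3 + 2y4 >= 2
    y2 + 2y3 + y4 >= 3
    y1, y2, y3, y4 >= 0

Solving the primal: x* = (0, 7).
  primal value c^T x* = 21.
Solving the dual: y* = (0, 0, 0, 3).
  dual value b^T y* = 21.
Strong duality: c^T x* = b^T y*. Confirmed.

21


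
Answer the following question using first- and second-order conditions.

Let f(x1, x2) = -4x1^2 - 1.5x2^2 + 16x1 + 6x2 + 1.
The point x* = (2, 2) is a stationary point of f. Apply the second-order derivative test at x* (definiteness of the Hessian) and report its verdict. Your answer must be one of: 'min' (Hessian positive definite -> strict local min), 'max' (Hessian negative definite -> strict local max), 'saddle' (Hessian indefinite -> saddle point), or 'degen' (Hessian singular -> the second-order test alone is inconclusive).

Compute the Hessian H = grad^2 f:
  H = [[-8, 0], [0, -3]]
Verify stationarity: grad f(x*) = H x* + g = (0, 0).
Eigenvalues of H: -8, -3.
Both eigenvalues < 0, so H is negative definite -> x* is a strict local max.

max


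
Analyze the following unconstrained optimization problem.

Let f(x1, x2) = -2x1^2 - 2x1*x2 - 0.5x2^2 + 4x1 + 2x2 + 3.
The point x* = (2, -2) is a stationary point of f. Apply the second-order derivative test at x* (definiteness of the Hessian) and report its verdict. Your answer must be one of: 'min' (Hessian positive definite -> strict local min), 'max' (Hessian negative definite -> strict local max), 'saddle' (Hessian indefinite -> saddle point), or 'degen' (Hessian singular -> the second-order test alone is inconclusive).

Compute the Hessian H = grad^2 f:
  H = [[-4, -2], [-2, -1]]
Verify stationarity: grad f(x*) = H x* + g = (0, 0).
Eigenvalues of H: -5, 0.
H has a zero eigenvalue (singular; negative semidefinite but not definite), so H is neither positive definite, negative definite, nor indefinite. The second-order test alone is inconclusive -> degen.
(Indeed, f is constant along the null direction of H through x*, so x* is not a strict local extremum.)

degen


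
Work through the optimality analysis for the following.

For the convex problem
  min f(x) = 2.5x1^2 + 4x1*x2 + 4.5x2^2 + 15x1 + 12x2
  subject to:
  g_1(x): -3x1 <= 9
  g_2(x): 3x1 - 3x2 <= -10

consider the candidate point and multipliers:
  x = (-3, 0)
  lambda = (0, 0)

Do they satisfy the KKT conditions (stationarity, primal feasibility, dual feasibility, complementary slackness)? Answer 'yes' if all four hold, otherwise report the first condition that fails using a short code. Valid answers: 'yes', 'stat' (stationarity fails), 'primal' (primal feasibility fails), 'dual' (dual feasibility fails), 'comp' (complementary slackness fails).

Gradient of f: grad f(x) = Q x + c = (0, 0)
Constraint values g_i(x) = a_i^T x - b_i:
  g_1((-3, 0)) = 0
  g_2((-3, 0)) = 1
Stationarity residual: grad f(x) + sum_i lambda_i a_i = (0, 0)
  -> stationarity OK
Primal feasibility (all g_i <= 0): FAILS
Dual feasibility (all lambda_i >= 0): OK
Complementary slackness (lambda_i * g_i(x) = 0 for all i): OK

Verdict: the first failing condition is primal_feasibility -> primal.

primal


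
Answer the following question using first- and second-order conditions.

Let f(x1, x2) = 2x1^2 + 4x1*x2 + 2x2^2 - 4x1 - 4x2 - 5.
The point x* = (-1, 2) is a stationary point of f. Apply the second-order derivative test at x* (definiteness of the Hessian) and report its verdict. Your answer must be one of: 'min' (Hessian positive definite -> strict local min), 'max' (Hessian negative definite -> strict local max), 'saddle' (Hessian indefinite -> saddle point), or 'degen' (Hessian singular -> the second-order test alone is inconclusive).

Compute the Hessian H = grad^2 f:
  H = [[4, 4], [4, 4]]
Verify stationarity: grad f(x*) = H x* + g = (0, 0).
Eigenvalues of H: 0, 8.
H has a zero eigenvalue (singular; positive semidefinite but not definite), so H is neither positive definite, negative definite, nor indefinite. The second-order test alone is inconclusive -> degen.
(Indeed, f is constant along the null direction of H through x*, so x* is not a strict local extremum.)

degen


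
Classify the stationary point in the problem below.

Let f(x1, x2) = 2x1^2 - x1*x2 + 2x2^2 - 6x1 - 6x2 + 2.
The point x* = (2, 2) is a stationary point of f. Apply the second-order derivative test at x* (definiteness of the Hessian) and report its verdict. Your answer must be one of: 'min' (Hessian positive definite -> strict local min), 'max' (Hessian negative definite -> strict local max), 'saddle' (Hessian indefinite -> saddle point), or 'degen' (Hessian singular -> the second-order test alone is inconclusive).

Compute the Hessian H = grad^2 f:
  H = [[4, -1], [-1, 4]]
Verify stationarity: grad f(x*) = H x* + g = (0, 0).
Eigenvalues of H: 3, 5.
Both eigenvalues > 0, so H is positive definite -> x* is a strict local min.

min


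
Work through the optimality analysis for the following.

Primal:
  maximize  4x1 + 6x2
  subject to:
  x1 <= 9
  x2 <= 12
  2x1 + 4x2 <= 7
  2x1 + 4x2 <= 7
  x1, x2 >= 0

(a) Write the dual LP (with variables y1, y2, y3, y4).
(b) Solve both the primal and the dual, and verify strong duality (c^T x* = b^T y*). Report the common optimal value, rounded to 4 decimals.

The standard primal-dual pair for 'max c^T x s.t. A x <= b, x >= 0' is:
  Dual:  min b^T y  s.t.  A^T y >= c,  y >= 0.

So the dual LP is:
  minimize  9y1 + 12y2 + 7y3 + 7y4
  subject to:
    y1 + 2y3 + 2y4 >= 4
    y2 + 4y3 + 4y4 >= 6
    y1, y2, y3, y4 >= 0

Solving the primal: x* = (3.5, 0).
  primal value c^T x* = 14.
Solving the dual: y* = (0, 0, 2, 0).
  dual value b^T y* = 14.
Strong duality: c^T x* = b^T y*. Confirmed.

14


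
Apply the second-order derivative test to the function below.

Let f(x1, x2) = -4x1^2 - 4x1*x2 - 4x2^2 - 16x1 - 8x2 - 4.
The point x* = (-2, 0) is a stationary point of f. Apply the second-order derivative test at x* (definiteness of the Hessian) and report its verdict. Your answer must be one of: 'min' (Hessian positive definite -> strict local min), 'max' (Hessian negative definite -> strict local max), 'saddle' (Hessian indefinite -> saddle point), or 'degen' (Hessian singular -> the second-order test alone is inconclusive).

Compute the Hessian H = grad^2 f:
  H = [[-8, -4], [-4, -8]]
Verify stationarity: grad f(x*) = H x* + g = (0, 0).
Eigenvalues of H: -12, -4.
Both eigenvalues < 0, so H is negative definite -> x* is a strict local max.

max


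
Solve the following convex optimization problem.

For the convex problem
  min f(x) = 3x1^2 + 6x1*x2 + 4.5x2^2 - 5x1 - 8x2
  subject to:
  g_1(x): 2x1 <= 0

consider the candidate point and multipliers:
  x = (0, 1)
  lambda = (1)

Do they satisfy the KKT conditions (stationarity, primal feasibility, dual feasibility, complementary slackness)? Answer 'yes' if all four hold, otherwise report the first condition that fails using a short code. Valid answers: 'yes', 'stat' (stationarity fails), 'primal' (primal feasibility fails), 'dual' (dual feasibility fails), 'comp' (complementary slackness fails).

Gradient of f: grad f(x) = Q x + c = (1, 1)
Constraint values g_i(x) = a_i^T x - b_i:
  g_1((0, 1)) = 0
Stationarity residual: grad f(x) + sum_i lambda_i a_i = (3, 1)
  -> stationarity FAILS
Primal feasibility (all g_i <= 0): OK
Dual feasibility (all lambda_i >= 0): OK
Complementary slackness (lambda_i * g_i(x) = 0 for all i): OK

Verdict: the first failing condition is stationarity -> stat.

stat


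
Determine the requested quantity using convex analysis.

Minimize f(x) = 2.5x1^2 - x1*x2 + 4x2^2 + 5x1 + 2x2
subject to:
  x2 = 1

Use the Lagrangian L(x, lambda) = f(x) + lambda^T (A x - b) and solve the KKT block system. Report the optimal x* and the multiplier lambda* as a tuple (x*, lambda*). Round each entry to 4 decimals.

Form the Lagrangian:
  L(x, lambda) = (1/2) x^T Q x + c^T x + lambda^T (A x - b)
Stationarity (grad_x L = 0): Q x + c + A^T lambda = 0.
Primal feasibility: A x = b.

This gives the KKT block system:
  [ Q   A^T ] [ x     ]   [-c ]
  [ A    0  ] [ lambda ] = [ b ]

Solving the linear system:
  x*      = (-0.8, 1)
  lambda* = (-10.8)
  f(x*)   = 4.4

x* = (-0.8, 1), lambda* = (-10.8)


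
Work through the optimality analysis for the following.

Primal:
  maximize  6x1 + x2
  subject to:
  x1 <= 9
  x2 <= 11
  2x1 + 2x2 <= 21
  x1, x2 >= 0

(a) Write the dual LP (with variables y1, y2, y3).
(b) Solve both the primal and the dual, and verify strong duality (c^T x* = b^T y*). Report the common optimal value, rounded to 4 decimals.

The standard primal-dual pair for 'max c^T x s.t. A x <= b, x >= 0' is:
  Dual:  min b^T y  s.t.  A^T y >= c,  y >= 0.

So the dual LP is:
  minimize  9y1 + 11y2 + 21y3
  subject to:
    y1 + 2y3 >= 6
    y2 + 2y3 >= 1
    y1, y2, y3 >= 0

Solving the primal: x* = (9, 1.5).
  primal value c^T x* = 55.5.
Solving the dual: y* = (5, 0, 0.5).
  dual value b^T y* = 55.5.
Strong duality: c^T x* = b^T y*. Confirmed.

55.5


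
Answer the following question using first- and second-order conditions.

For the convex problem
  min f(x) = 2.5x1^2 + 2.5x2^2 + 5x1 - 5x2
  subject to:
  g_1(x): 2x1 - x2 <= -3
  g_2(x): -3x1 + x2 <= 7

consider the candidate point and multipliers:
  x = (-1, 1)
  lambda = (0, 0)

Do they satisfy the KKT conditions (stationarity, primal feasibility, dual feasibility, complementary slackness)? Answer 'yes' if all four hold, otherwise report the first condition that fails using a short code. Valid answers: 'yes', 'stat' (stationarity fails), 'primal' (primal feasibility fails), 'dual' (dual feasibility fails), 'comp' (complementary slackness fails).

Gradient of f: grad f(x) = Q x + c = (0, 0)
Constraint values g_i(x) = a_i^T x - b_i:
  g_1((-1, 1)) = 0
  g_2((-1, 1)) = -3
Stationarity residual: grad f(x) + sum_i lambda_i a_i = (0, 0)
  -> stationarity OK
Primal feasibility (all g_i <= 0): OK
Dual feasibility (all lambda_i >= 0): OK
Complementary slackness (lambda_i * g_i(x) = 0 for all i): OK

Verdict: yes, KKT holds.

yes


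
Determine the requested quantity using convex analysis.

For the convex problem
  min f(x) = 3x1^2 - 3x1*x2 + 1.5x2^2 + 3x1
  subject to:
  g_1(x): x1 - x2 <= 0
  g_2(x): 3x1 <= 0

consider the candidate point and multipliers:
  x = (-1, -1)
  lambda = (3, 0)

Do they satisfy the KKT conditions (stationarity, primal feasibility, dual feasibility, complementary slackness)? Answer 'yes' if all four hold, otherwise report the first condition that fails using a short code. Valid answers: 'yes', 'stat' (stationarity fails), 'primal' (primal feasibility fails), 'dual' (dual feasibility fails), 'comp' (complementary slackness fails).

Gradient of f: grad f(x) = Q x + c = (0, 0)
Constraint values g_i(x) = a_i^T x - b_i:
  g_1((-1, -1)) = 0
  g_2((-1, -1)) = -3
Stationarity residual: grad f(x) + sum_i lambda_i a_i = (3, -3)
  -> stationarity FAILS
Primal feasibility (all g_i <= 0): OK
Dual feasibility (all lambda_i >= 0): OK
Complementary slackness (lambda_i * g_i(x) = 0 for all i): OK

Verdict: the first failing condition is stationarity -> stat.

stat


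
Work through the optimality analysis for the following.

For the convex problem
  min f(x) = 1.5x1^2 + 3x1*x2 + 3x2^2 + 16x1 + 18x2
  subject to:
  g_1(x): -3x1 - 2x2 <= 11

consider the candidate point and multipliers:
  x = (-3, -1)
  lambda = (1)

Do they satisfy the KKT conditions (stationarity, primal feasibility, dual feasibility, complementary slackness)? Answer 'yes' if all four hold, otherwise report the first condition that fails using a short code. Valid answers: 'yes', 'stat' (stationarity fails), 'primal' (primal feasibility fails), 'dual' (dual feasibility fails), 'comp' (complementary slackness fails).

Gradient of f: grad f(x) = Q x + c = (4, 3)
Constraint values g_i(x) = a_i^T x - b_i:
  g_1((-3, -1)) = 0
Stationarity residual: grad f(x) + sum_i lambda_i a_i = (1, 1)
  -> stationarity FAILS
Primal feasibility (all g_i <= 0): OK
Dual feasibility (all lambda_i >= 0): OK
Complementary slackness (lambda_i * g_i(x) = 0 for all i): OK

Verdict: the first failing condition is stationarity -> stat.

stat


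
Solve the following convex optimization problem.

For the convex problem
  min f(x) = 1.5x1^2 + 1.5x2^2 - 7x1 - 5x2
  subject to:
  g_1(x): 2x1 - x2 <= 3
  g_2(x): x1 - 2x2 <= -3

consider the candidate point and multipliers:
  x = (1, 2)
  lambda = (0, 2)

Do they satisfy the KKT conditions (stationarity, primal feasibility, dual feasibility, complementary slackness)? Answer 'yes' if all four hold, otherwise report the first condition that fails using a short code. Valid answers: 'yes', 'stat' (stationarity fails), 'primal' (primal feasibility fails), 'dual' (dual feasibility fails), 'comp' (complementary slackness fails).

Gradient of f: grad f(x) = Q x + c = (-4, 1)
Constraint values g_i(x) = a_i^T x - b_i:
  g_1((1, 2)) = -3
  g_2((1, 2)) = 0
Stationarity residual: grad f(x) + sum_i lambda_i a_i = (-2, -3)
  -> stationarity FAILS
Primal feasibility (all g_i <= 0): OK
Dual feasibility (all lambda_i >= 0): OK
Complementary slackness (lambda_i * g_i(x) = 0 for all i): OK

Verdict: the first failing condition is stationarity -> stat.

stat


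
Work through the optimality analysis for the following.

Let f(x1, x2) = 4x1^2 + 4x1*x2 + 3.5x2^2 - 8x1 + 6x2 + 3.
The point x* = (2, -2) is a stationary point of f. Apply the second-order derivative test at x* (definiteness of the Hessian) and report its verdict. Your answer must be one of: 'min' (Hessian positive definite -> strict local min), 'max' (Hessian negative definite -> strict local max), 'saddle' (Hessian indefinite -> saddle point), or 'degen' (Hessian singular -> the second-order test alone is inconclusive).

Compute the Hessian H = grad^2 f:
  H = [[8, 4], [4, 7]]
Verify stationarity: grad f(x*) = H x* + g = (0, 0).
Eigenvalues of H: 3.4689, 11.5311.
Both eigenvalues > 0, so H is positive definite -> x* is a strict local min.

min


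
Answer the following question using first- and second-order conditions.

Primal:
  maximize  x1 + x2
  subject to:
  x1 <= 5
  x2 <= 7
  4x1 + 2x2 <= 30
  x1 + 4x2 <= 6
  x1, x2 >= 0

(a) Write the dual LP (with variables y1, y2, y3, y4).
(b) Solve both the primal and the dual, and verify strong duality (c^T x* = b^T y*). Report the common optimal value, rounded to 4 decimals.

The standard primal-dual pair for 'max c^T x s.t. A x <= b, x >= 0' is:
  Dual:  min b^T y  s.t.  A^T y >= c,  y >= 0.

So the dual LP is:
  minimize  5y1 + 7y2 + 30y3 + 6y4
  subject to:
    y1 + 4y3 + y4 >= 1
    y2 + 2y3 + 4y4 >= 1
    y1, y2, y3, y4 >= 0

Solving the primal: x* = (5, 0.25).
  primal value c^T x* = 5.25.
Solving the dual: y* = (0.75, 0, 0, 0.25).
  dual value b^T y* = 5.25.
Strong duality: c^T x* = b^T y*. Confirmed.

5.25


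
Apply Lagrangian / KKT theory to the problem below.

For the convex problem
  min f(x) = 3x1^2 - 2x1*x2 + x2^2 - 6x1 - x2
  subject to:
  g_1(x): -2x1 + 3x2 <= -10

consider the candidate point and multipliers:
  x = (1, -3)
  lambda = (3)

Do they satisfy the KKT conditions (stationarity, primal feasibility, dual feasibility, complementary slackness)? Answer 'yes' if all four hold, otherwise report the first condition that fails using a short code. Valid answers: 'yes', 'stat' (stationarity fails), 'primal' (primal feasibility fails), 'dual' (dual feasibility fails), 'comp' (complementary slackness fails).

Gradient of f: grad f(x) = Q x + c = (6, -9)
Constraint values g_i(x) = a_i^T x - b_i:
  g_1((1, -3)) = -1
Stationarity residual: grad f(x) + sum_i lambda_i a_i = (0, 0)
  -> stationarity OK
Primal feasibility (all g_i <= 0): OK
Dual feasibility (all lambda_i >= 0): OK
Complementary slackness (lambda_i * g_i(x) = 0 for all i): FAILS

Verdict: the first failing condition is complementary_slackness -> comp.

comp


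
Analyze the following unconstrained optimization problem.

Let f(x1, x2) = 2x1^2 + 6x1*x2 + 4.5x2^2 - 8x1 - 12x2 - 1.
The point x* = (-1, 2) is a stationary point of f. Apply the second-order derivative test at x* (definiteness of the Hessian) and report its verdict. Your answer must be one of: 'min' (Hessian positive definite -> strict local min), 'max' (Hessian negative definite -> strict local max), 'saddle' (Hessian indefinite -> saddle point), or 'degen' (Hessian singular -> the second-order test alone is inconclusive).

Compute the Hessian H = grad^2 f:
  H = [[4, 6], [6, 9]]
Verify stationarity: grad f(x*) = H x* + g = (0, 0).
Eigenvalues of H: 0, 13.
H has a zero eigenvalue (singular; positive semidefinite but not definite), so H is neither positive definite, negative definite, nor indefinite. The second-order test alone is inconclusive -> degen.
(Indeed, f is constant along the null direction of H through x*, so x* is not a strict local extremum.)

degen


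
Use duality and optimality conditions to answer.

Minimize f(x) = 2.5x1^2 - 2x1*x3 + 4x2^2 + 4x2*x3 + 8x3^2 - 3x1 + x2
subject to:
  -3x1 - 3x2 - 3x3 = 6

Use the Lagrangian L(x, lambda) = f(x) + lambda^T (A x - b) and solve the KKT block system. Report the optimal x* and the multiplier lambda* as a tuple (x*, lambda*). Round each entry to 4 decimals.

Form the Lagrangian:
  L(x, lambda) = (1/2) x^T Q x + c^T x + lambda^T (A x - b)
Stationarity (grad_x L = 0): Q x + c + A^T lambda = 0.
Primal feasibility: A x = b.

This gives the KKT block system:
  [ Q   A^T ] [ x     ]   [-c ]
  [ A    0  ] [ lambda ] = [ b ]

Solving the linear system:
  x*      = (-0.8725, -0.799, -0.3284)
  lambda* = (-2.2353)
  f(x*)   = 7.6152

x* = (-0.8725, -0.799, -0.3284), lambda* = (-2.2353)


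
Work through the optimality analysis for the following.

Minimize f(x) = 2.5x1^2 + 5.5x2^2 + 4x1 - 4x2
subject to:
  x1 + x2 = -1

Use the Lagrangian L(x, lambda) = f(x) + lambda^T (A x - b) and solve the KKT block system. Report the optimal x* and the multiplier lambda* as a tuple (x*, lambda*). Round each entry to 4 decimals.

Form the Lagrangian:
  L(x, lambda) = (1/2) x^T Q x + c^T x + lambda^T (A x - b)
Stationarity (grad_x L = 0): Q x + c + A^T lambda = 0.
Primal feasibility: A x = b.

This gives the KKT block system:
  [ Q   A^T ] [ x     ]   [-c ]
  [ A    0  ] [ lambda ] = [ b ]

Solving the linear system:
  x*      = (-1.1875, 0.1875)
  lambda* = (1.9375)
  f(x*)   = -1.7812

x* = (-1.1875, 0.1875), lambda* = (1.9375)


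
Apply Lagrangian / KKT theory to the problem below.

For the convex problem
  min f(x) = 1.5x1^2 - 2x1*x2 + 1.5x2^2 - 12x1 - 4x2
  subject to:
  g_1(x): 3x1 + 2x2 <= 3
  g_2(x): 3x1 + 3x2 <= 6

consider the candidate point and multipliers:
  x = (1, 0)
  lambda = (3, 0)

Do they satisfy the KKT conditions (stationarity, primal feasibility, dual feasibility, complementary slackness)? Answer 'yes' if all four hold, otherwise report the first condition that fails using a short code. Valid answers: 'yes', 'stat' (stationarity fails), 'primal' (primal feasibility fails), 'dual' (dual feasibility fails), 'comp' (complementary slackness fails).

Gradient of f: grad f(x) = Q x + c = (-9, -6)
Constraint values g_i(x) = a_i^T x - b_i:
  g_1((1, 0)) = 0
  g_2((1, 0)) = -3
Stationarity residual: grad f(x) + sum_i lambda_i a_i = (0, 0)
  -> stationarity OK
Primal feasibility (all g_i <= 0): OK
Dual feasibility (all lambda_i >= 0): OK
Complementary slackness (lambda_i * g_i(x) = 0 for all i): OK

Verdict: yes, KKT holds.

yes


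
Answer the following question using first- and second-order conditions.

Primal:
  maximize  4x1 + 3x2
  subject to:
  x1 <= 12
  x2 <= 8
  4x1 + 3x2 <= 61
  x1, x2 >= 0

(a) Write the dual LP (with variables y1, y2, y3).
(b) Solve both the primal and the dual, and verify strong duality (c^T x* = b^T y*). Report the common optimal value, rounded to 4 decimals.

The standard primal-dual pair for 'max c^T x s.t. A x <= b, x >= 0' is:
  Dual:  min b^T y  s.t.  A^T y >= c,  y >= 0.

So the dual LP is:
  minimize  12y1 + 8y2 + 61y3
  subject to:
    y1 + 4y3 >= 4
    y2 + 3y3 >= 3
    y1, y2, y3 >= 0

Solving the primal: x* = (9.25, 8).
  primal value c^T x* = 61.
Solving the dual: y* = (0, 0, 1).
  dual value b^T y* = 61.
Strong duality: c^T x* = b^T y*. Confirmed.

61


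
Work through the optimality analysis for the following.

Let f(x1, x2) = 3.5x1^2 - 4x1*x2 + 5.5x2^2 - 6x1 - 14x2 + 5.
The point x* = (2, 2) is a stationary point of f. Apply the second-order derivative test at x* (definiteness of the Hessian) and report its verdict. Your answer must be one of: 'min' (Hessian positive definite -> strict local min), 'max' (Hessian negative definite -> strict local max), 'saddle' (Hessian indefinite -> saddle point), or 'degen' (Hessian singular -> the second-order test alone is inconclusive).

Compute the Hessian H = grad^2 f:
  H = [[7, -4], [-4, 11]]
Verify stationarity: grad f(x*) = H x* + g = (0, 0).
Eigenvalues of H: 4.5279, 13.4721.
Both eigenvalues > 0, so H is positive definite -> x* is a strict local min.

min


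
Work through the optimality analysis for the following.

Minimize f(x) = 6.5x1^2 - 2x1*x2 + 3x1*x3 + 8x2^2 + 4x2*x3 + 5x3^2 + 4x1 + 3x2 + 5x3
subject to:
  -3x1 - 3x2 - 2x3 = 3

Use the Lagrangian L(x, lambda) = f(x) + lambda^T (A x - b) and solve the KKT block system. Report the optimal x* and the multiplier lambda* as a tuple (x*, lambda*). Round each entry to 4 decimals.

Form the Lagrangian:
  L(x, lambda) = (1/2) x^T Q x + c^T x + lambda^T (A x - b)
Stationarity (grad_x L = 0): Q x + c + A^T lambda = 0.
Primal feasibility: A x = b.

This gives the KKT block system:
  [ Q   A^T ] [ x     ]   [-c ]
  [ A    0  ] [ lambda ] = [ b ]

Solving the linear system:
  x*      = (-0.4388, -0.2873, -0.411)
  lambda* = (-0.7875)
  f(x*)   = -1.1546

x* = (-0.4388, -0.2873, -0.411), lambda* = (-0.7875)


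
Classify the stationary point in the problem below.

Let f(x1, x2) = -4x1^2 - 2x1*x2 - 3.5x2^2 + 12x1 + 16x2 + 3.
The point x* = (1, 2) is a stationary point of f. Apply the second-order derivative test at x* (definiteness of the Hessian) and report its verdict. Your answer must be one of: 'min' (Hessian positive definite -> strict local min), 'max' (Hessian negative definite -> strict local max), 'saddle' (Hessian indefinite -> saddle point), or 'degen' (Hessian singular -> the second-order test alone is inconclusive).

Compute the Hessian H = grad^2 f:
  H = [[-8, -2], [-2, -7]]
Verify stationarity: grad f(x*) = H x* + g = (0, 0).
Eigenvalues of H: -9.5616, -5.4384.
Both eigenvalues < 0, so H is negative definite -> x* is a strict local max.

max


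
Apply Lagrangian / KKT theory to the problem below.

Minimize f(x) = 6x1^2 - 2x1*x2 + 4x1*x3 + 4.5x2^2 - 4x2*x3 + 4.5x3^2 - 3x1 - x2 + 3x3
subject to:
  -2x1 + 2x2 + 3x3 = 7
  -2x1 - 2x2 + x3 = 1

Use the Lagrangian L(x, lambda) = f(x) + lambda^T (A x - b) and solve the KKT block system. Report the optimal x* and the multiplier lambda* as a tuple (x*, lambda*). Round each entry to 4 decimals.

Form the Lagrangian:
  L(x, lambda) = (1/2) x^T Q x + c^T x + lambda^T (A x - b)
Stationarity (grad_x L = 0): Q x + c + A^T lambda = 0.
Primal feasibility: A x = b.

This gives the KKT block system:
  [ Q   A^T ] [ x     ]   [-c ]
  [ A    0  ] [ lambda ] = [ b ]

Solving the linear system:
  x*      = (-0.6779, 0.8389, 1.3221)
  lambda* = (-2.5352, -1.2265)
  f(x*)   = 12.0671

x* = (-0.6779, 0.8389, 1.3221), lambda* = (-2.5352, -1.2265)


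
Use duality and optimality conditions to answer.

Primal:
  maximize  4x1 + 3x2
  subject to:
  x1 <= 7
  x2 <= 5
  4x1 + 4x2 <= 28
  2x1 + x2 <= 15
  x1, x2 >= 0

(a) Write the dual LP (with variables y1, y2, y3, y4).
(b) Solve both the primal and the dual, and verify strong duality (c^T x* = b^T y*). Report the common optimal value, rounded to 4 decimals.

The standard primal-dual pair for 'max c^T x s.t. A x <= b, x >= 0' is:
  Dual:  min b^T y  s.t.  A^T y >= c,  y >= 0.

So the dual LP is:
  minimize  7y1 + 5y2 + 28y3 + 15y4
  subject to:
    y1 + 4y3 + 2y4 >= 4
    y2 + 4y3 + y4 >= 3
    y1, y2, y3, y4 >= 0

Solving the primal: x* = (7, 0).
  primal value c^T x* = 28.
Solving the dual: y* = (0, 0, 1, 0).
  dual value b^T y* = 28.
Strong duality: c^T x* = b^T y*. Confirmed.

28


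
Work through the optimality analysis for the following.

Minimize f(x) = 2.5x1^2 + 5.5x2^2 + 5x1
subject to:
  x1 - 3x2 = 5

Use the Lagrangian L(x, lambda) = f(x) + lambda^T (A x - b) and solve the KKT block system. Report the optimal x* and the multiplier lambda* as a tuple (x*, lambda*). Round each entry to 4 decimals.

Form the Lagrangian:
  L(x, lambda) = (1/2) x^T Q x + c^T x + lambda^T (A x - b)
Stationarity (grad_x L = 0): Q x + c + A^T lambda = 0.
Primal feasibility: A x = b.

This gives the KKT block system:
  [ Q   A^T ] [ x     ]   [-c ]
  [ A    0  ] [ lambda ] = [ b ]

Solving the linear system:
  x*      = (0.1786, -1.6071)
  lambda* = (-5.8929)
  f(x*)   = 15.1786

x* = (0.1786, -1.6071), lambda* = (-5.8929)


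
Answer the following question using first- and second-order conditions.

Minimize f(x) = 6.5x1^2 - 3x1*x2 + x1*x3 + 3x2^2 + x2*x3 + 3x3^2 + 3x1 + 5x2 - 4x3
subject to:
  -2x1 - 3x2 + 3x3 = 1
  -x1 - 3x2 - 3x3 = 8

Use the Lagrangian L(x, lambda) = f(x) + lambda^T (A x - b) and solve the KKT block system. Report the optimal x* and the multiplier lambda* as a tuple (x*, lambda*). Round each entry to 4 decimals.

Form the Lagrangian:
  L(x, lambda) = (1/2) x^T Q x + c^T x + lambda^T (A x - b)
Stationarity (grad_x L = 0): Q x + c + A^T lambda = 0.
Primal feasibility: A x = b.

This gives the KKT block system:
  [ Q   A^T ] [ x     ]   [-c ]
  [ A    0  ] [ lambda ] = [ b ]

Solving the linear system:
  x*      = (-0.3832, -1.3084, -1.2305)
  lambda* = (1.6906, -2.6677)
  f(x*)   = 8.4408

x* = (-0.3832, -1.3084, -1.2305), lambda* = (1.6906, -2.6677)


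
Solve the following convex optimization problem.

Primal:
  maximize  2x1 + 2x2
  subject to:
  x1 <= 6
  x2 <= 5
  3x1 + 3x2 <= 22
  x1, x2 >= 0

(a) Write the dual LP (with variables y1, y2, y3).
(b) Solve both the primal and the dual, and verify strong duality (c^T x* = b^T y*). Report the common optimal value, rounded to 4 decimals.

The standard primal-dual pair for 'max c^T x s.t. A x <= b, x >= 0' is:
  Dual:  min b^T y  s.t.  A^T y >= c,  y >= 0.

So the dual LP is:
  minimize  6y1 + 5y2 + 22y3
  subject to:
    y1 + 3y3 >= 2
    y2 + 3y3 >= 2
    y1, y2, y3 >= 0

Solving the primal: x* = (2.3333, 5).
  primal value c^T x* = 14.6667.
Solving the dual: y* = (0, 0, 0.6667).
  dual value b^T y* = 14.6667.
Strong duality: c^T x* = b^T y*. Confirmed.

14.6667


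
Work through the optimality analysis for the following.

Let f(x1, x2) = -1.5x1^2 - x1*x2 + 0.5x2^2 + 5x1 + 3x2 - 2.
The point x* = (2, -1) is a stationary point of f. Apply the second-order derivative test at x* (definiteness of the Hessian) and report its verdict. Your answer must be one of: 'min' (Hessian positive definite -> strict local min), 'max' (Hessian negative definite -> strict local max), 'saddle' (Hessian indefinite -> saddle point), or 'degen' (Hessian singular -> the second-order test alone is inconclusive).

Compute the Hessian H = grad^2 f:
  H = [[-3, -1], [-1, 1]]
Verify stationarity: grad f(x*) = H x* + g = (0, 0).
Eigenvalues of H: -3.2361, 1.2361.
Eigenvalues have mixed signs, so H is indefinite -> x* is a saddle point.

saddle
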